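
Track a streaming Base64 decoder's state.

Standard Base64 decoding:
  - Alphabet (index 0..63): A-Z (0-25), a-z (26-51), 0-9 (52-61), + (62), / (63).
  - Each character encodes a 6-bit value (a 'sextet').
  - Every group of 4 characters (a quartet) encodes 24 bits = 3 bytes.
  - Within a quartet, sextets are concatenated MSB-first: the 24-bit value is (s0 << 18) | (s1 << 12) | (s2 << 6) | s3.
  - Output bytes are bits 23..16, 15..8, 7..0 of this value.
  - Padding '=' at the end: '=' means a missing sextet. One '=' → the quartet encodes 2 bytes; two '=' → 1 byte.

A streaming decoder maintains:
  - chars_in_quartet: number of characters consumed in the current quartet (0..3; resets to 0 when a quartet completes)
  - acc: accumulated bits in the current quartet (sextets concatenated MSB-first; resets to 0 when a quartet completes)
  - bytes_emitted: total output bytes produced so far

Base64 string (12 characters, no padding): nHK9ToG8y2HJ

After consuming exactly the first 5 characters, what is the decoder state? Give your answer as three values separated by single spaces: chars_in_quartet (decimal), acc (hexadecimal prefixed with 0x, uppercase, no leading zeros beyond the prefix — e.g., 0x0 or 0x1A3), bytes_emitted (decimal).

After char 0 ('n'=39): chars_in_quartet=1 acc=0x27 bytes_emitted=0
After char 1 ('H'=7): chars_in_quartet=2 acc=0x9C7 bytes_emitted=0
After char 2 ('K'=10): chars_in_quartet=3 acc=0x271CA bytes_emitted=0
After char 3 ('9'=61): chars_in_quartet=4 acc=0x9C72BD -> emit 9C 72 BD, reset; bytes_emitted=3
After char 4 ('T'=19): chars_in_quartet=1 acc=0x13 bytes_emitted=3

Answer: 1 0x13 3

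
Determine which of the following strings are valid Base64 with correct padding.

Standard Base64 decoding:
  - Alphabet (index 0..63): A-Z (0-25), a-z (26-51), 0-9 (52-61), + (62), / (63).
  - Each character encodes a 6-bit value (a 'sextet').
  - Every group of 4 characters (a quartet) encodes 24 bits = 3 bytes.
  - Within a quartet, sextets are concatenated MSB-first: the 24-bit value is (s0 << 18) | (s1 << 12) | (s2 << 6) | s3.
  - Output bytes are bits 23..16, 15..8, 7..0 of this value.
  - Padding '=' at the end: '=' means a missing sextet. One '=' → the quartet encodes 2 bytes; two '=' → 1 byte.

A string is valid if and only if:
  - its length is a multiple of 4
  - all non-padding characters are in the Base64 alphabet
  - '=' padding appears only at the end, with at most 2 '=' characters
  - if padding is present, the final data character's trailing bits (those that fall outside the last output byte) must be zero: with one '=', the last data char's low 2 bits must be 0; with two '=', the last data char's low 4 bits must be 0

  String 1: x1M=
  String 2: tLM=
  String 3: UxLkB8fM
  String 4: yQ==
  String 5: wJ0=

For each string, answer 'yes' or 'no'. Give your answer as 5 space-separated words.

String 1: 'x1M=' → valid
String 2: 'tLM=' → valid
String 3: 'UxLkB8fM' → valid
String 4: 'yQ==' → valid
String 5: 'wJ0=' → valid

Answer: yes yes yes yes yes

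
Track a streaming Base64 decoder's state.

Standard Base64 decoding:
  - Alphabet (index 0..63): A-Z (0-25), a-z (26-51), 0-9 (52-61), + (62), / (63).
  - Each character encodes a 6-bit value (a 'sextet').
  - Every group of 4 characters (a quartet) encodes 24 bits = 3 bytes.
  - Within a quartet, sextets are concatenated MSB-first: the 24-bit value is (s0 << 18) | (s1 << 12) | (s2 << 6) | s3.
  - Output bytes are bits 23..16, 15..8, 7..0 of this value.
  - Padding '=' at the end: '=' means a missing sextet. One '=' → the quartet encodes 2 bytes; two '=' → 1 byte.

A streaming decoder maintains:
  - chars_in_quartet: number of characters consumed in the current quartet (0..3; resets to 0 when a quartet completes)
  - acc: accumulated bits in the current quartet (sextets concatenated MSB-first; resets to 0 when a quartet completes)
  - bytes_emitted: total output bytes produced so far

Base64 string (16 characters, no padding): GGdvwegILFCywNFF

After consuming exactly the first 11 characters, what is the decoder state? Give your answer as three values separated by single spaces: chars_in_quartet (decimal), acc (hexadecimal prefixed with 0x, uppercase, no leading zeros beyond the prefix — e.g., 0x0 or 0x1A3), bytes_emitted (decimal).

Answer: 3 0xB142 6

Derivation:
After char 0 ('G'=6): chars_in_quartet=1 acc=0x6 bytes_emitted=0
After char 1 ('G'=6): chars_in_quartet=2 acc=0x186 bytes_emitted=0
After char 2 ('d'=29): chars_in_quartet=3 acc=0x619D bytes_emitted=0
After char 3 ('v'=47): chars_in_quartet=4 acc=0x18676F -> emit 18 67 6F, reset; bytes_emitted=3
After char 4 ('w'=48): chars_in_quartet=1 acc=0x30 bytes_emitted=3
After char 5 ('e'=30): chars_in_quartet=2 acc=0xC1E bytes_emitted=3
After char 6 ('g'=32): chars_in_quartet=3 acc=0x307A0 bytes_emitted=3
After char 7 ('I'=8): chars_in_quartet=4 acc=0xC1E808 -> emit C1 E8 08, reset; bytes_emitted=6
After char 8 ('L'=11): chars_in_quartet=1 acc=0xB bytes_emitted=6
After char 9 ('F'=5): chars_in_quartet=2 acc=0x2C5 bytes_emitted=6
After char 10 ('C'=2): chars_in_quartet=3 acc=0xB142 bytes_emitted=6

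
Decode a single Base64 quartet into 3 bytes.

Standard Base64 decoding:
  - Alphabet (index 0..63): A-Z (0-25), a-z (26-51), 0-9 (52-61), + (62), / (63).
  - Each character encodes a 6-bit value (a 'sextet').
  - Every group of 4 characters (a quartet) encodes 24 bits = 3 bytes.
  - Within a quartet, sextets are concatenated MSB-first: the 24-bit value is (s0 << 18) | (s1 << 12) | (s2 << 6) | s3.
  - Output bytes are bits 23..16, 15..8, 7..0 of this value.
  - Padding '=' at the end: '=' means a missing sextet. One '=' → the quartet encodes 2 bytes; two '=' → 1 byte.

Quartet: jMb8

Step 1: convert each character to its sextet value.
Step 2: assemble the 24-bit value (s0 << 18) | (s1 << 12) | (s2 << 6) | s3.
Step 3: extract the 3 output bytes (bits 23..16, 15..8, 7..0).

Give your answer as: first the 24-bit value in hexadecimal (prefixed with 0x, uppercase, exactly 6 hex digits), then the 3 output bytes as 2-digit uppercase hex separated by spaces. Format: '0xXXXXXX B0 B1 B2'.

Answer: 0x8CC6FC 8C C6 FC

Derivation:
Sextets: j=35, M=12, b=27, 8=60
24-bit: (35<<18) | (12<<12) | (27<<6) | 60
      = 0x8C0000 | 0x00C000 | 0x0006C0 | 0x00003C
      = 0x8CC6FC
Bytes: (v>>16)&0xFF=8C, (v>>8)&0xFF=C6, v&0xFF=FC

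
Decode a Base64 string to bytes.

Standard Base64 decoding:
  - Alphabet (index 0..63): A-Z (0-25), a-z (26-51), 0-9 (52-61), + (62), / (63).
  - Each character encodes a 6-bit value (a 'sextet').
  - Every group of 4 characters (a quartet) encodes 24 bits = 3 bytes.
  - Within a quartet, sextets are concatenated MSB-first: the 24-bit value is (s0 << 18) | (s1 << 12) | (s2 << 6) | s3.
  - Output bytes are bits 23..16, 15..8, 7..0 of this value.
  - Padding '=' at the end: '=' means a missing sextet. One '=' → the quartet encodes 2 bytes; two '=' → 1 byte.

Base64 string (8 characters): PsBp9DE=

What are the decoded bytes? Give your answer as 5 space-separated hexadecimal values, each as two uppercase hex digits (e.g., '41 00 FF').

After char 0 ('P'=15): chars_in_quartet=1 acc=0xF bytes_emitted=0
After char 1 ('s'=44): chars_in_quartet=2 acc=0x3EC bytes_emitted=0
After char 2 ('B'=1): chars_in_quartet=3 acc=0xFB01 bytes_emitted=0
After char 3 ('p'=41): chars_in_quartet=4 acc=0x3EC069 -> emit 3E C0 69, reset; bytes_emitted=3
After char 4 ('9'=61): chars_in_quartet=1 acc=0x3D bytes_emitted=3
After char 5 ('D'=3): chars_in_quartet=2 acc=0xF43 bytes_emitted=3
After char 6 ('E'=4): chars_in_quartet=3 acc=0x3D0C4 bytes_emitted=3
Padding '=': partial quartet acc=0x3D0C4 -> emit F4 31; bytes_emitted=5

Answer: 3E C0 69 F4 31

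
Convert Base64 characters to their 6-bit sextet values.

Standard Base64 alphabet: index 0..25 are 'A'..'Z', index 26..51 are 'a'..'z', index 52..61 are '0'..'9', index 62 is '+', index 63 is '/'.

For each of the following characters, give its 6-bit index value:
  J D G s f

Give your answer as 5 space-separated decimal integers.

Answer: 9 3 6 44 31

Derivation:
'J': A..Z range, ord('J') − ord('A') = 9
'D': A..Z range, ord('D') − ord('A') = 3
'G': A..Z range, ord('G') − ord('A') = 6
's': a..z range, 26 + ord('s') − ord('a') = 44
'f': a..z range, 26 + ord('f') − ord('a') = 31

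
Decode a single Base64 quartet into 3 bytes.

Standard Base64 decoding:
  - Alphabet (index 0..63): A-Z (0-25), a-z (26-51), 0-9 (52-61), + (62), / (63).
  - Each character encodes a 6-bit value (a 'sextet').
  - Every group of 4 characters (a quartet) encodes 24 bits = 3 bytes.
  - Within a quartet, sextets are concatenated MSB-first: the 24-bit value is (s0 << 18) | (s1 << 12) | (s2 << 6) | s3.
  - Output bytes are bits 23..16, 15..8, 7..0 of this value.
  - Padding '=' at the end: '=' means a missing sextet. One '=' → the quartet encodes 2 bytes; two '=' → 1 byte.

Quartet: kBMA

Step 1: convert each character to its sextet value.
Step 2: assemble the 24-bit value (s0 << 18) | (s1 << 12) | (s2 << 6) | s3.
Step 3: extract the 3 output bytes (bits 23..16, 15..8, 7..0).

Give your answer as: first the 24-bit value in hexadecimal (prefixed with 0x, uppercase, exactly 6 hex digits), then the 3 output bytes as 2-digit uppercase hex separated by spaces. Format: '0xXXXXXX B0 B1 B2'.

Sextets: k=36, B=1, M=12, A=0
24-bit: (36<<18) | (1<<12) | (12<<6) | 0
      = 0x900000 | 0x001000 | 0x000300 | 0x000000
      = 0x901300
Bytes: (v>>16)&0xFF=90, (v>>8)&0xFF=13, v&0xFF=00

Answer: 0x901300 90 13 00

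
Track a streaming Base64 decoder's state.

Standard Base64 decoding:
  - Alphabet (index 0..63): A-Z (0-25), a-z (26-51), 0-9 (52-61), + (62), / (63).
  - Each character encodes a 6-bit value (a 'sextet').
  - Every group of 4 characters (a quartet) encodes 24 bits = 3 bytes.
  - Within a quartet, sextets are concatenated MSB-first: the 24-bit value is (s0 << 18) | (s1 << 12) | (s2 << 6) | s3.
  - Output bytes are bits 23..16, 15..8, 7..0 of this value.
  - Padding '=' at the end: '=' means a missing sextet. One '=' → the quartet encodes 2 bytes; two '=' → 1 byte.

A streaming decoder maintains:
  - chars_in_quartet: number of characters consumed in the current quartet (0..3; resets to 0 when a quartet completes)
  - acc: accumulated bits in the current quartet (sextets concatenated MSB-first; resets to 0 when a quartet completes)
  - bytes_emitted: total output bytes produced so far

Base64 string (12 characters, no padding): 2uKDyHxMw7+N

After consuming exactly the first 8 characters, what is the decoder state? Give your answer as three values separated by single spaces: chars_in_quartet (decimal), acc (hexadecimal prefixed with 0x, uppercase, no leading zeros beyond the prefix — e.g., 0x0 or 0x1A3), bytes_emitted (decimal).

Answer: 0 0x0 6

Derivation:
After char 0 ('2'=54): chars_in_quartet=1 acc=0x36 bytes_emitted=0
After char 1 ('u'=46): chars_in_quartet=2 acc=0xDAE bytes_emitted=0
After char 2 ('K'=10): chars_in_quartet=3 acc=0x36B8A bytes_emitted=0
After char 3 ('D'=3): chars_in_quartet=4 acc=0xDAE283 -> emit DA E2 83, reset; bytes_emitted=3
After char 4 ('y'=50): chars_in_quartet=1 acc=0x32 bytes_emitted=3
After char 5 ('H'=7): chars_in_quartet=2 acc=0xC87 bytes_emitted=3
After char 6 ('x'=49): chars_in_quartet=3 acc=0x321F1 bytes_emitted=3
After char 7 ('M'=12): chars_in_quartet=4 acc=0xC87C4C -> emit C8 7C 4C, reset; bytes_emitted=6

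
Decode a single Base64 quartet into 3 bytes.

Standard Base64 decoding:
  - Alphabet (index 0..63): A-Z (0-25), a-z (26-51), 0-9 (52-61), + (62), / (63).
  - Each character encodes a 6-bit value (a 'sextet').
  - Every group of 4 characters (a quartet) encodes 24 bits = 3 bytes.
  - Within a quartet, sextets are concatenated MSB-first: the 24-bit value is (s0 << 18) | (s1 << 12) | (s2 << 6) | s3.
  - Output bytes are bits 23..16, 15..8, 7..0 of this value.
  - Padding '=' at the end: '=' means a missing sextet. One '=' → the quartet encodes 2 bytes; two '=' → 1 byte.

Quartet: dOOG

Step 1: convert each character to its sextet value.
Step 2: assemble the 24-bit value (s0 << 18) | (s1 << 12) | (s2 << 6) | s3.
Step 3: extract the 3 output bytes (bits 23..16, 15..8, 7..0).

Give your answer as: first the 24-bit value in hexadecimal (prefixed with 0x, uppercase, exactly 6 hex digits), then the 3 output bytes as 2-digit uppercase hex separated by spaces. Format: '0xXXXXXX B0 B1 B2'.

Sextets: d=29, O=14, O=14, G=6
24-bit: (29<<18) | (14<<12) | (14<<6) | 6
      = 0x740000 | 0x00E000 | 0x000380 | 0x000006
      = 0x74E386
Bytes: (v>>16)&0xFF=74, (v>>8)&0xFF=E3, v&0xFF=86

Answer: 0x74E386 74 E3 86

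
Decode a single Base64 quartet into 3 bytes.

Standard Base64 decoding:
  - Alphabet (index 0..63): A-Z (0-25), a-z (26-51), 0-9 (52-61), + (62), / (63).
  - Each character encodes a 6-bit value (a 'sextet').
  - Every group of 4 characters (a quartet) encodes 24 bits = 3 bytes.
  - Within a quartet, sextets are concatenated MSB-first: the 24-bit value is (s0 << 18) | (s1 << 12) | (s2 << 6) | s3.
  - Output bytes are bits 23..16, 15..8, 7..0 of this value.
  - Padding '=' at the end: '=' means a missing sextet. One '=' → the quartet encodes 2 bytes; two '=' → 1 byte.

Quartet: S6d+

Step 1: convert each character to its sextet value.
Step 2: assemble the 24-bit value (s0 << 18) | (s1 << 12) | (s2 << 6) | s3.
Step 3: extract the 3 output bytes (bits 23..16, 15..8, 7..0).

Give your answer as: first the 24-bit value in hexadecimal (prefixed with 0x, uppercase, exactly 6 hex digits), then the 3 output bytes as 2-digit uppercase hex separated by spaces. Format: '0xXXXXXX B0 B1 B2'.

Answer: 0x4BA77E 4B A7 7E

Derivation:
Sextets: S=18, 6=58, d=29, +=62
24-bit: (18<<18) | (58<<12) | (29<<6) | 62
      = 0x480000 | 0x03A000 | 0x000740 | 0x00003E
      = 0x4BA77E
Bytes: (v>>16)&0xFF=4B, (v>>8)&0xFF=A7, v&0xFF=7E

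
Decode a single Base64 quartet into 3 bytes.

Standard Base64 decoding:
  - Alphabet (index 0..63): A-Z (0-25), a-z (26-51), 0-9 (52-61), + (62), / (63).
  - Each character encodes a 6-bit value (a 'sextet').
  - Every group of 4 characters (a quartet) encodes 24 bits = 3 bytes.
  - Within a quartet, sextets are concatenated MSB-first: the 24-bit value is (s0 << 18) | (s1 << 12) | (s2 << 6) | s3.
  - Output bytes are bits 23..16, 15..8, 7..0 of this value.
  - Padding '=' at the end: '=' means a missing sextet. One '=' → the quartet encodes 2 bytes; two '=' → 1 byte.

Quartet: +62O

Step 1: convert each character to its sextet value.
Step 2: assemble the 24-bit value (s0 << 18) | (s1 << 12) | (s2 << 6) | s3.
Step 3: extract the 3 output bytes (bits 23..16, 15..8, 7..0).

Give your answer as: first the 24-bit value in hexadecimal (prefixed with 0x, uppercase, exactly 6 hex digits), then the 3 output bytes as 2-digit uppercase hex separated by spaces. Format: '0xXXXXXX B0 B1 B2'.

Sextets: +=62, 6=58, 2=54, O=14
24-bit: (62<<18) | (58<<12) | (54<<6) | 14
      = 0xF80000 | 0x03A000 | 0x000D80 | 0x00000E
      = 0xFBAD8E
Bytes: (v>>16)&0xFF=FB, (v>>8)&0xFF=AD, v&0xFF=8E

Answer: 0xFBAD8E FB AD 8E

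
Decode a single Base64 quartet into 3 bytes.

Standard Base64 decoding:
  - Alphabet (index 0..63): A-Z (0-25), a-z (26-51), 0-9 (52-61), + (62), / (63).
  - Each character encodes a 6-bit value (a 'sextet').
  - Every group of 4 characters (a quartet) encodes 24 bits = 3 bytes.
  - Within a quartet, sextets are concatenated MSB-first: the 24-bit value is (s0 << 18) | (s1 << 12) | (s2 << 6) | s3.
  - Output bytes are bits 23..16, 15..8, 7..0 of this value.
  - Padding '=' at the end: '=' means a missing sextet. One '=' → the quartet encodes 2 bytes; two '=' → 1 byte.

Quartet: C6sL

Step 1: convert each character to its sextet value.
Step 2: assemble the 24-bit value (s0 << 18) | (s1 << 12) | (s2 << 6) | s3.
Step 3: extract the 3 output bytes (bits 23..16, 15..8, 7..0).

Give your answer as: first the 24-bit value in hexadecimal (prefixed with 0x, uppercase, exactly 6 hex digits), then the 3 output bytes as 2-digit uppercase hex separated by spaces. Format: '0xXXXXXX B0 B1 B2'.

Answer: 0x0BAB0B 0B AB 0B

Derivation:
Sextets: C=2, 6=58, s=44, L=11
24-bit: (2<<18) | (58<<12) | (44<<6) | 11
      = 0x080000 | 0x03A000 | 0x000B00 | 0x00000B
      = 0x0BAB0B
Bytes: (v>>16)&0xFF=0B, (v>>8)&0xFF=AB, v&0xFF=0B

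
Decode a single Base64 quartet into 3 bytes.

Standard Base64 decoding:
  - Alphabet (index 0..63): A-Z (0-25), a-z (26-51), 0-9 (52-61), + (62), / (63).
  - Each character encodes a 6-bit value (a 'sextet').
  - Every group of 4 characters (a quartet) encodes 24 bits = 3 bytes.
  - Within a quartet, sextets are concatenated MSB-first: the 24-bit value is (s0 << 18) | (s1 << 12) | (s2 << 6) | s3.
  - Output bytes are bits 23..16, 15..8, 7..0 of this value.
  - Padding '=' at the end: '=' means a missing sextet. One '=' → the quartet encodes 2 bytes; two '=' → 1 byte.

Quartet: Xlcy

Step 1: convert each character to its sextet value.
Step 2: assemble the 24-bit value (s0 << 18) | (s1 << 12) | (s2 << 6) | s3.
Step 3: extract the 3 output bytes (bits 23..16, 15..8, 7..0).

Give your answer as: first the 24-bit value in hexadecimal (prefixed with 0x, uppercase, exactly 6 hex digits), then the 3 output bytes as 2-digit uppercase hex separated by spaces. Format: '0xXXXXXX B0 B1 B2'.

Sextets: X=23, l=37, c=28, y=50
24-bit: (23<<18) | (37<<12) | (28<<6) | 50
      = 0x5C0000 | 0x025000 | 0x000700 | 0x000032
      = 0x5E5732
Bytes: (v>>16)&0xFF=5E, (v>>8)&0xFF=57, v&0xFF=32

Answer: 0x5E5732 5E 57 32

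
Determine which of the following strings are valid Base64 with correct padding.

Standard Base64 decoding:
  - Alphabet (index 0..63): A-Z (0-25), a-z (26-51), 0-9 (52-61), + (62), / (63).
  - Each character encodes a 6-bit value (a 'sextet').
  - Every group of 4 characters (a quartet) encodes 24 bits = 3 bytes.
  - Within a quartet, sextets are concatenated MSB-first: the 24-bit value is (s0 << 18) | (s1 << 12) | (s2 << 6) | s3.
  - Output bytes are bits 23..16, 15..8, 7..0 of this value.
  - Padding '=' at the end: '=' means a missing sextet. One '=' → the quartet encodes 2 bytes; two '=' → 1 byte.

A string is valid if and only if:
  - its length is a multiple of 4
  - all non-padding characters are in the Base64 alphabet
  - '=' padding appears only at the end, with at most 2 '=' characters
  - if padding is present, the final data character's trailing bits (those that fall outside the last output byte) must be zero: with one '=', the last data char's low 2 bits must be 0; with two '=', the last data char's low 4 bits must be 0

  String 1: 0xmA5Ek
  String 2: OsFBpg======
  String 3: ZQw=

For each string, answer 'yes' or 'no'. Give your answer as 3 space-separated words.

String 1: '0xmA5Ek' → invalid (len=7 not mult of 4)
String 2: 'OsFBpg======' → invalid (6 pad chars (max 2))
String 3: 'ZQw=' → valid

Answer: no no yes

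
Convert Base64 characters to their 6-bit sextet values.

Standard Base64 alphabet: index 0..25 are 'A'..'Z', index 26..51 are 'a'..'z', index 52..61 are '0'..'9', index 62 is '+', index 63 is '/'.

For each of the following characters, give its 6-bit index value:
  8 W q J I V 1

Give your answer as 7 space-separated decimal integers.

Answer: 60 22 42 9 8 21 53

Derivation:
'8': 0..9 range, 52 + ord('8') − ord('0') = 60
'W': A..Z range, ord('W') − ord('A') = 22
'q': a..z range, 26 + ord('q') − ord('a') = 42
'J': A..Z range, ord('J') − ord('A') = 9
'I': A..Z range, ord('I') − ord('A') = 8
'V': A..Z range, ord('V') − ord('A') = 21
'1': 0..9 range, 52 + ord('1') − ord('0') = 53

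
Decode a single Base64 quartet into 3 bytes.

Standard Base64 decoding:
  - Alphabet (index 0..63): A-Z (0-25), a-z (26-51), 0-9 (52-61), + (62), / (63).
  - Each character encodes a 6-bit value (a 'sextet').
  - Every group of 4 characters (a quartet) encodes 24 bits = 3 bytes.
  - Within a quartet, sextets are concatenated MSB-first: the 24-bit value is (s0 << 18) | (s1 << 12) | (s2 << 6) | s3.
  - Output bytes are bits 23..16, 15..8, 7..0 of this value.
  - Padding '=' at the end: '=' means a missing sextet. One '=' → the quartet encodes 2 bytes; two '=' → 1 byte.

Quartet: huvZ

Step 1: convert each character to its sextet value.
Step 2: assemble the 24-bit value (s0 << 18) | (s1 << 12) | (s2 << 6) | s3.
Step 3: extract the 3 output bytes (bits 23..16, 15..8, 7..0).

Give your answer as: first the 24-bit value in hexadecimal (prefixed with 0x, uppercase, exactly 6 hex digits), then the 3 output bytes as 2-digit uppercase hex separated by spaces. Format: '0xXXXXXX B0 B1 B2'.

Answer: 0x86EBD9 86 EB D9

Derivation:
Sextets: h=33, u=46, v=47, Z=25
24-bit: (33<<18) | (46<<12) | (47<<6) | 25
      = 0x840000 | 0x02E000 | 0x000BC0 | 0x000019
      = 0x86EBD9
Bytes: (v>>16)&0xFF=86, (v>>8)&0xFF=EB, v&0xFF=D9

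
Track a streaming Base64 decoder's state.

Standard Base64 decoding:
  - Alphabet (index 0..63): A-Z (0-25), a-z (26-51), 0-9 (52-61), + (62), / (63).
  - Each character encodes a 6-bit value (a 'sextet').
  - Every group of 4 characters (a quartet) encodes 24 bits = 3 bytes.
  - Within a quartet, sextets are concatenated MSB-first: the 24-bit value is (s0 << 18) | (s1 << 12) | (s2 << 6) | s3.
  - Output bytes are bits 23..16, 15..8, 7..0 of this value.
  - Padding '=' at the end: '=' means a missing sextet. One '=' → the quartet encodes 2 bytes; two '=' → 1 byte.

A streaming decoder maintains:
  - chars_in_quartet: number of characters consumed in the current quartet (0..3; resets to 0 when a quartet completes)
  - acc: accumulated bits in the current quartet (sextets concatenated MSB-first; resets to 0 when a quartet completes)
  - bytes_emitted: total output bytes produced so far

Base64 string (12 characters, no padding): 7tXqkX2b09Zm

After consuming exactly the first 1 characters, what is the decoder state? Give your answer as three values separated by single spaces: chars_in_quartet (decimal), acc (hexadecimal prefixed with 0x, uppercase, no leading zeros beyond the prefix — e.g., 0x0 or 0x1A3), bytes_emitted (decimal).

Answer: 1 0x3B 0

Derivation:
After char 0 ('7'=59): chars_in_quartet=1 acc=0x3B bytes_emitted=0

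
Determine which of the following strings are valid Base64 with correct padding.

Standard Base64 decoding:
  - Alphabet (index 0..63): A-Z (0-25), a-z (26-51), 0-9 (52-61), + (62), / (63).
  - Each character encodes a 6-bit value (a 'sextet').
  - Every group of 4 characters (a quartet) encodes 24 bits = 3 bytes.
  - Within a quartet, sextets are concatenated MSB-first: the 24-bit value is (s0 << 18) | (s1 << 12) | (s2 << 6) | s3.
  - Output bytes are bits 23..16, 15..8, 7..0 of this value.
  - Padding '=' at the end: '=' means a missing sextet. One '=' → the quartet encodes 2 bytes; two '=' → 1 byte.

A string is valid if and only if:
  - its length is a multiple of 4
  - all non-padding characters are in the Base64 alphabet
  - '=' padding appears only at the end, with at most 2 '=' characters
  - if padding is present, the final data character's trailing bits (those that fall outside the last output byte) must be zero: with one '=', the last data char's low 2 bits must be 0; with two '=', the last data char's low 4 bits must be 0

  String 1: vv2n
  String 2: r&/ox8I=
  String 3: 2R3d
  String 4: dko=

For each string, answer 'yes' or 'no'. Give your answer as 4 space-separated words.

Answer: yes no yes yes

Derivation:
String 1: 'vv2n' → valid
String 2: 'r&/ox8I=' → invalid (bad char(s): ['&'])
String 3: '2R3d' → valid
String 4: 'dko=' → valid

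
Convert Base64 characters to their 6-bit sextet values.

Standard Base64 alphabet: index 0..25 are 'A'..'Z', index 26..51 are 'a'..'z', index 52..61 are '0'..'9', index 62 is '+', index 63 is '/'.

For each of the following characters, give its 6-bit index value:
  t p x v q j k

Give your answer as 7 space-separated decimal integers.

't': a..z range, 26 + ord('t') − ord('a') = 45
'p': a..z range, 26 + ord('p') − ord('a') = 41
'x': a..z range, 26 + ord('x') − ord('a') = 49
'v': a..z range, 26 + ord('v') − ord('a') = 47
'q': a..z range, 26 + ord('q') − ord('a') = 42
'j': a..z range, 26 + ord('j') − ord('a') = 35
'k': a..z range, 26 + ord('k') − ord('a') = 36

Answer: 45 41 49 47 42 35 36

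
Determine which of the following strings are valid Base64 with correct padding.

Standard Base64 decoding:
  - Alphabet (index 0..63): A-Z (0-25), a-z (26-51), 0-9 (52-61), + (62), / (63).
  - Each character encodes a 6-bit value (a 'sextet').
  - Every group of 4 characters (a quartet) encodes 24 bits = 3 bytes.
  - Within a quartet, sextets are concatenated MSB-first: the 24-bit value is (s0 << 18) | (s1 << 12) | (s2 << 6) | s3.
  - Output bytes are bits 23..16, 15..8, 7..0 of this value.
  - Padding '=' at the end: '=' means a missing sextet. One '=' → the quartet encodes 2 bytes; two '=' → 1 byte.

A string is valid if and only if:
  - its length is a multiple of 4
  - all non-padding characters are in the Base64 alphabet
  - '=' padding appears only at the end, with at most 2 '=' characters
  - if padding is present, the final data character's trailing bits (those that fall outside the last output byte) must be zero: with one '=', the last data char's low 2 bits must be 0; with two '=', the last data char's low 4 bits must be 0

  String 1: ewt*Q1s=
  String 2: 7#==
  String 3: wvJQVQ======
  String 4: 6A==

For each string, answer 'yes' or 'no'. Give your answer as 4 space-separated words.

Answer: no no no yes

Derivation:
String 1: 'ewt*Q1s=' → invalid (bad char(s): ['*'])
String 2: '7#==' → invalid (bad char(s): ['#'])
String 3: 'wvJQVQ======' → invalid (6 pad chars (max 2))
String 4: '6A==' → valid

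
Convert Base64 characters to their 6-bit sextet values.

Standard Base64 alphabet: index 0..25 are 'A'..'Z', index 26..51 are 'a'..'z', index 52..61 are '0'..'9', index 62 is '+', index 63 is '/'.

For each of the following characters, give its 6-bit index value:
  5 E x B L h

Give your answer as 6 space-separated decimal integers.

Answer: 57 4 49 1 11 33

Derivation:
'5': 0..9 range, 52 + ord('5') − ord('0') = 57
'E': A..Z range, ord('E') − ord('A') = 4
'x': a..z range, 26 + ord('x') − ord('a') = 49
'B': A..Z range, ord('B') − ord('A') = 1
'L': A..Z range, ord('L') − ord('A') = 11
'h': a..z range, 26 + ord('h') − ord('a') = 33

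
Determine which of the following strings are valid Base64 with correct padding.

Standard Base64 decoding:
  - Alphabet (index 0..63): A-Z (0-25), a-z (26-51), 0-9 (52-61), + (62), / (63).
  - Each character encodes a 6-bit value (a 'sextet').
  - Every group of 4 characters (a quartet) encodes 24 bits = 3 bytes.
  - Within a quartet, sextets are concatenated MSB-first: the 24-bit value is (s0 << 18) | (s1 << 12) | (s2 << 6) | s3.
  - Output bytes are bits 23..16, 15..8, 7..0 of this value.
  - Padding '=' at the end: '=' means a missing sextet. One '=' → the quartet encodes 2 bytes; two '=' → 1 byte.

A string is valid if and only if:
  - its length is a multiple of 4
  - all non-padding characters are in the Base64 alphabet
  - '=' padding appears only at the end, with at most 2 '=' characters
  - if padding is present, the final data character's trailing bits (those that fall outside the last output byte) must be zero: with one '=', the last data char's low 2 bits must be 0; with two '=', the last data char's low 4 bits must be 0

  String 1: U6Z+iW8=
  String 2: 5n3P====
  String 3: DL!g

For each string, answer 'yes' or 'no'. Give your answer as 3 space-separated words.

Answer: yes no no

Derivation:
String 1: 'U6Z+iW8=' → valid
String 2: '5n3P====' → invalid (4 pad chars (max 2))
String 3: 'DL!g' → invalid (bad char(s): ['!'])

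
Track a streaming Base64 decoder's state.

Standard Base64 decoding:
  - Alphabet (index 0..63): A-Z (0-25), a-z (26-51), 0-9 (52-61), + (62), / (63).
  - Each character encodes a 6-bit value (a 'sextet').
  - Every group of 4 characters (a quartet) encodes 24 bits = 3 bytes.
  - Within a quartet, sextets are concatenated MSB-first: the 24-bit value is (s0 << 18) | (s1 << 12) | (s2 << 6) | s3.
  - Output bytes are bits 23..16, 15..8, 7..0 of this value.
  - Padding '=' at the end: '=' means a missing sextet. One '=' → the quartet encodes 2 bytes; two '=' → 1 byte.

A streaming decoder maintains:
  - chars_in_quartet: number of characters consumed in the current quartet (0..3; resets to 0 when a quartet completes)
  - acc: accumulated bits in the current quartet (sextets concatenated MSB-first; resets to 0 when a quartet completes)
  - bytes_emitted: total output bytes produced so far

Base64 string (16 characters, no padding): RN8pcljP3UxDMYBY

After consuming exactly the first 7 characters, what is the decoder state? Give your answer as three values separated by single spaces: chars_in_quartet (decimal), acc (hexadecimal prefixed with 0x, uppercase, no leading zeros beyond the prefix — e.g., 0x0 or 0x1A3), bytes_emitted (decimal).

After char 0 ('R'=17): chars_in_quartet=1 acc=0x11 bytes_emitted=0
After char 1 ('N'=13): chars_in_quartet=2 acc=0x44D bytes_emitted=0
After char 2 ('8'=60): chars_in_quartet=3 acc=0x1137C bytes_emitted=0
After char 3 ('p'=41): chars_in_quartet=4 acc=0x44DF29 -> emit 44 DF 29, reset; bytes_emitted=3
After char 4 ('c'=28): chars_in_quartet=1 acc=0x1C bytes_emitted=3
After char 5 ('l'=37): chars_in_quartet=2 acc=0x725 bytes_emitted=3
After char 6 ('j'=35): chars_in_quartet=3 acc=0x1C963 bytes_emitted=3

Answer: 3 0x1C963 3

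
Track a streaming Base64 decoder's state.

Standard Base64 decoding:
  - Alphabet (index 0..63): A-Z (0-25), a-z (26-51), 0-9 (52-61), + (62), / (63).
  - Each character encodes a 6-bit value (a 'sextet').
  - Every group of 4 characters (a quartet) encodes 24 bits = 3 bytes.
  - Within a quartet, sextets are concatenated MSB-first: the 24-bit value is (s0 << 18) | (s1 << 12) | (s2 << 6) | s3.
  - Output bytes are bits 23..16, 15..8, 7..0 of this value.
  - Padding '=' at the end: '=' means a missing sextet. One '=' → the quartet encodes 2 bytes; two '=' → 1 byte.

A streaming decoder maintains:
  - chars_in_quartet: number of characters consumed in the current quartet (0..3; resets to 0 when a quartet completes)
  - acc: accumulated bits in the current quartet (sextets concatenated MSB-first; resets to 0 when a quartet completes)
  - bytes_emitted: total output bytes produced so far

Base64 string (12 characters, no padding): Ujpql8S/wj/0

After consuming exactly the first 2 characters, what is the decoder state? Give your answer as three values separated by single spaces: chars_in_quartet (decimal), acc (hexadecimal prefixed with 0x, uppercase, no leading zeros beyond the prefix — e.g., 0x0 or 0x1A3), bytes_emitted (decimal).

After char 0 ('U'=20): chars_in_quartet=1 acc=0x14 bytes_emitted=0
After char 1 ('j'=35): chars_in_quartet=2 acc=0x523 bytes_emitted=0

Answer: 2 0x523 0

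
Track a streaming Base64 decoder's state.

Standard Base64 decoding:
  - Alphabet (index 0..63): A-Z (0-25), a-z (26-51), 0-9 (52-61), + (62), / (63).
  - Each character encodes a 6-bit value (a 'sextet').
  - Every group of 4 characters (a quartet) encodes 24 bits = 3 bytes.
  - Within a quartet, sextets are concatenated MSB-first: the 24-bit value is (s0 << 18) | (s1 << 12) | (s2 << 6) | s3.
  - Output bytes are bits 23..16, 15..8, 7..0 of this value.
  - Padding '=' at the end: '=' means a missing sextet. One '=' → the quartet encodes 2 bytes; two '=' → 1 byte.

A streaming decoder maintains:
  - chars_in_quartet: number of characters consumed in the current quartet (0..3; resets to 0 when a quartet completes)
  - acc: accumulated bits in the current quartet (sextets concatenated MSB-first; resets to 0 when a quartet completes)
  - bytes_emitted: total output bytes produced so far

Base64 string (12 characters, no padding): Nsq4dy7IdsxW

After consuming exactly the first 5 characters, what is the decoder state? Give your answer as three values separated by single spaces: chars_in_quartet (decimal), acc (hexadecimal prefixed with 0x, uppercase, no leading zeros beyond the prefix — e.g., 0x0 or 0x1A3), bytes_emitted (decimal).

Answer: 1 0x1D 3

Derivation:
After char 0 ('N'=13): chars_in_quartet=1 acc=0xD bytes_emitted=0
After char 1 ('s'=44): chars_in_quartet=2 acc=0x36C bytes_emitted=0
After char 2 ('q'=42): chars_in_quartet=3 acc=0xDB2A bytes_emitted=0
After char 3 ('4'=56): chars_in_quartet=4 acc=0x36CAB8 -> emit 36 CA B8, reset; bytes_emitted=3
After char 4 ('d'=29): chars_in_quartet=1 acc=0x1D bytes_emitted=3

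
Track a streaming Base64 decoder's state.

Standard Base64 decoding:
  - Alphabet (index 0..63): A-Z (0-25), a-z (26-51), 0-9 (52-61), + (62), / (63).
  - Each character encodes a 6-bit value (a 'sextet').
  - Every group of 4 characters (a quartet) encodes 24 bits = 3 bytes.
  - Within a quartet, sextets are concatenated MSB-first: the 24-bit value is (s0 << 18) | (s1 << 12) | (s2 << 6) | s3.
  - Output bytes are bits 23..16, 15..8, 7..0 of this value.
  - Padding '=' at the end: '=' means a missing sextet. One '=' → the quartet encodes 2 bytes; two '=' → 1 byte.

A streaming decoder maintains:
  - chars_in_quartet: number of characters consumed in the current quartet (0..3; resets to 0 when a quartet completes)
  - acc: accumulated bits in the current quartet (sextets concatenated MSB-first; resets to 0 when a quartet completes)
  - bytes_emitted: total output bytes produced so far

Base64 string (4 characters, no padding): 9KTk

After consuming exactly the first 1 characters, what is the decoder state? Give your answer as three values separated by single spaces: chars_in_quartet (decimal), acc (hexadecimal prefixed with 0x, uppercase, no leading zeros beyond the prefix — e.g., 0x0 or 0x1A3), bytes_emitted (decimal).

Answer: 1 0x3D 0

Derivation:
After char 0 ('9'=61): chars_in_quartet=1 acc=0x3D bytes_emitted=0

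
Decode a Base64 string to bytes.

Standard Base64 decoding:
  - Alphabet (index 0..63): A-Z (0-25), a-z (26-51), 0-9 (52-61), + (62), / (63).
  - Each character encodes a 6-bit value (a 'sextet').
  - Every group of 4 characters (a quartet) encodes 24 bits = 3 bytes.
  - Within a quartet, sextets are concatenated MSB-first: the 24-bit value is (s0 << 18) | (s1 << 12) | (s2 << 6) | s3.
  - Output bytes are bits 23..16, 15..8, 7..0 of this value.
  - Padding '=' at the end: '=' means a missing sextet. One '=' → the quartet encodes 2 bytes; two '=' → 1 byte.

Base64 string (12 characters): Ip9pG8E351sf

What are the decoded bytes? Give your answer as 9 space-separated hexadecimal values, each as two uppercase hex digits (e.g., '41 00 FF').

After char 0 ('I'=8): chars_in_quartet=1 acc=0x8 bytes_emitted=0
After char 1 ('p'=41): chars_in_quartet=2 acc=0x229 bytes_emitted=0
After char 2 ('9'=61): chars_in_quartet=3 acc=0x8A7D bytes_emitted=0
After char 3 ('p'=41): chars_in_quartet=4 acc=0x229F69 -> emit 22 9F 69, reset; bytes_emitted=3
After char 4 ('G'=6): chars_in_quartet=1 acc=0x6 bytes_emitted=3
After char 5 ('8'=60): chars_in_quartet=2 acc=0x1BC bytes_emitted=3
After char 6 ('E'=4): chars_in_quartet=3 acc=0x6F04 bytes_emitted=3
After char 7 ('3'=55): chars_in_quartet=4 acc=0x1BC137 -> emit 1B C1 37, reset; bytes_emitted=6
After char 8 ('5'=57): chars_in_quartet=1 acc=0x39 bytes_emitted=6
After char 9 ('1'=53): chars_in_quartet=2 acc=0xE75 bytes_emitted=6
After char 10 ('s'=44): chars_in_quartet=3 acc=0x39D6C bytes_emitted=6
After char 11 ('f'=31): chars_in_quartet=4 acc=0xE75B1F -> emit E7 5B 1F, reset; bytes_emitted=9

Answer: 22 9F 69 1B C1 37 E7 5B 1F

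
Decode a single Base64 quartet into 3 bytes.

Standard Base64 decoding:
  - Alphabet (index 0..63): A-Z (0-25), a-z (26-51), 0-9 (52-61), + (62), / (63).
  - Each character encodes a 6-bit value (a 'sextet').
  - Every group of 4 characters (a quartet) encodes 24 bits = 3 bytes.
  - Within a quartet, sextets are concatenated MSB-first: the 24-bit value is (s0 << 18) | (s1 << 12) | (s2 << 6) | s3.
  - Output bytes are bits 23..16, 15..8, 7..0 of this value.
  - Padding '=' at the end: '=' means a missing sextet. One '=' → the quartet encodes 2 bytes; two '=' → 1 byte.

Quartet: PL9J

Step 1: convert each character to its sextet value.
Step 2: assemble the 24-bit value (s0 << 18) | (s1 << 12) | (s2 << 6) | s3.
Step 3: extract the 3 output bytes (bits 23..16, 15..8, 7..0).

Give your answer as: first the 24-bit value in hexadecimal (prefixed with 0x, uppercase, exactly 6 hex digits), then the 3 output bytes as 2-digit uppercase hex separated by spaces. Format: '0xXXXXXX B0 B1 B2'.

Sextets: P=15, L=11, 9=61, J=9
24-bit: (15<<18) | (11<<12) | (61<<6) | 9
      = 0x3C0000 | 0x00B000 | 0x000F40 | 0x000009
      = 0x3CBF49
Bytes: (v>>16)&0xFF=3C, (v>>8)&0xFF=BF, v&0xFF=49

Answer: 0x3CBF49 3C BF 49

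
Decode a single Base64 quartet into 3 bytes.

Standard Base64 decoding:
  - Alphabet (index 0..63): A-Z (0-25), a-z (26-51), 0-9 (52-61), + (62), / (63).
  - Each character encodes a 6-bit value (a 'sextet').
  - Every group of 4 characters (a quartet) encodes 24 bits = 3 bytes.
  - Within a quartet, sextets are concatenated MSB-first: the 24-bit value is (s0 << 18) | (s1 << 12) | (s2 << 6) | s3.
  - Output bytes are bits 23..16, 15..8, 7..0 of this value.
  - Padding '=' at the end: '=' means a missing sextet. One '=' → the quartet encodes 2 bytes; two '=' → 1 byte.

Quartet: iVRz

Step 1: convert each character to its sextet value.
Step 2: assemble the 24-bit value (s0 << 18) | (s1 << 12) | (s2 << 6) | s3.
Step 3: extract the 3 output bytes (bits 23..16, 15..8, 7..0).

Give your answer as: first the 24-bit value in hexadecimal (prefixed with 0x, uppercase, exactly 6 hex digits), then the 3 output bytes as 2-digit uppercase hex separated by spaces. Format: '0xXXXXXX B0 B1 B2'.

Answer: 0x895473 89 54 73

Derivation:
Sextets: i=34, V=21, R=17, z=51
24-bit: (34<<18) | (21<<12) | (17<<6) | 51
      = 0x880000 | 0x015000 | 0x000440 | 0x000033
      = 0x895473
Bytes: (v>>16)&0xFF=89, (v>>8)&0xFF=54, v&0xFF=73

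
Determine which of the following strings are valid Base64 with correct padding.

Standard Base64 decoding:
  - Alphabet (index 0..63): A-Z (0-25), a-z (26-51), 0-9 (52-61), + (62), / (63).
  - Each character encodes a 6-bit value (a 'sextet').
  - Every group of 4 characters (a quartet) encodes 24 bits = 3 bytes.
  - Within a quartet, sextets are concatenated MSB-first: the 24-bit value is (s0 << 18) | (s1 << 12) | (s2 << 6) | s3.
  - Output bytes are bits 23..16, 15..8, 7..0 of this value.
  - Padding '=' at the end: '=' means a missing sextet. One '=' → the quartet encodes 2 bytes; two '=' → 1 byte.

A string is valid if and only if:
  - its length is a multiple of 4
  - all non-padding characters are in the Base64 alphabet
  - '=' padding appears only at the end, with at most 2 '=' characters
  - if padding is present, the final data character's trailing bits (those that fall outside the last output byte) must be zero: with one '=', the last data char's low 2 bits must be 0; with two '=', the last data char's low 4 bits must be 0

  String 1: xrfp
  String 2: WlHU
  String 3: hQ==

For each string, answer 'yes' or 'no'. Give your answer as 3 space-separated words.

String 1: 'xrfp' → valid
String 2: 'WlHU' → valid
String 3: 'hQ==' → valid

Answer: yes yes yes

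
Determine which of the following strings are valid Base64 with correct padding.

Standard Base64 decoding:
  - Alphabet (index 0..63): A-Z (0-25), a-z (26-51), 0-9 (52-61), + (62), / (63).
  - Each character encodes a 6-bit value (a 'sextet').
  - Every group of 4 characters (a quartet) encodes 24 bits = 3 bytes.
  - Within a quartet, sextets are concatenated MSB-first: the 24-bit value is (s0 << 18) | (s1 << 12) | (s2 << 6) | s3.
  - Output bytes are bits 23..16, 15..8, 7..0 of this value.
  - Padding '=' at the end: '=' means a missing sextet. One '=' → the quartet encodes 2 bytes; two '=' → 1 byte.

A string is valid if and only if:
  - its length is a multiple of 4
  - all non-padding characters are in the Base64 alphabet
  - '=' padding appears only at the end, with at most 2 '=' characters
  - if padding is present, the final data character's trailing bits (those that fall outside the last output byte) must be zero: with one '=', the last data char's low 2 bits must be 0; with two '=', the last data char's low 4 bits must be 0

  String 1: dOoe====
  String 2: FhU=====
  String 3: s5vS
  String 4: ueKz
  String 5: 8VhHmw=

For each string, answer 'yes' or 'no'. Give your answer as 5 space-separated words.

String 1: 'dOoe====' → invalid (4 pad chars (max 2))
String 2: 'FhU=====' → invalid (5 pad chars (max 2))
String 3: 's5vS' → valid
String 4: 'ueKz' → valid
String 5: '8VhHmw=' → invalid (len=7 not mult of 4)

Answer: no no yes yes no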